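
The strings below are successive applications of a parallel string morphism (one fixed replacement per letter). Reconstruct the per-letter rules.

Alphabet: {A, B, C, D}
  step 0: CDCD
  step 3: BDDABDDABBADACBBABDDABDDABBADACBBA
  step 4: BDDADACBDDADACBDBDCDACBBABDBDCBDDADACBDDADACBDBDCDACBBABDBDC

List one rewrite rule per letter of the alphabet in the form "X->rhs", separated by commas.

  step 3 ⇒ step 4: BDDABDDABBADACBBABDDABDDABBADACBBA ⇒ BD·DA·DA·C·BD·DA·DA·C·BD·BD·C·DA·C·BBA·BD·BD·C·BD·DA·DA·C·BD·DA·DA·C·BD·BD·C·DA·C·BBA·BD·BD·C
    A ↦ C
    B ↦ BD
    C ↦ BBA
    D ↦ DA

A->C, B->BD, C->BBA, D->DA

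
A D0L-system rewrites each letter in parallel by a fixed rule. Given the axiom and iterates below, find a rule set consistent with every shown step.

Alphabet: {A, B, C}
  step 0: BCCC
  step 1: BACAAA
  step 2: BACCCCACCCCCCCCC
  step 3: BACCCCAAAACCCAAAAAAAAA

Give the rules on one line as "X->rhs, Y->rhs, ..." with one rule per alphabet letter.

A->CCC, B->BAC, C->A

  step 2 ⇒ step 3: BACCCCACCCCCCCCC ⇒ BAC·CCC·A·A·A·A·CCC·A·A·A·A·A·A·A·A·A
    A ↦ CCC
    B ↦ BAC
    C ↦ A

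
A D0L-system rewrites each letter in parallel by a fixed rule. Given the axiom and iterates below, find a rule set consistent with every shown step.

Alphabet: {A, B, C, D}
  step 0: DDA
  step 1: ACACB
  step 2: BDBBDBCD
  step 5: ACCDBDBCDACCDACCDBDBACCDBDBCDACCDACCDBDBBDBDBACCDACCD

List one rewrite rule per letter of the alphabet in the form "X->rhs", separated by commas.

A->B, B->CD, C->DB, D->AC

  step 1 ⇒ step 2: ACACB ⇒ B·DB·B·DB·CD
    A ↦ B
    B ↦ CD
    C ↦ DB
  step 0 ⇒ step 1: DDA ⇒ AC·AC·B
    D ↦ AC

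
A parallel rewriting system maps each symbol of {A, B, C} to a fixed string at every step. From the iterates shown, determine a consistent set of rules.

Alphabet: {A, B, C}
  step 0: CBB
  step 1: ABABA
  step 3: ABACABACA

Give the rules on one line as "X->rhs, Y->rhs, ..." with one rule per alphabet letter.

A->C, B->BA, C->A

  step 0 ⇒ step 1: CBB ⇒ A·BA·BA
    B ↦ BA
    C ↦ A
    A ↦ C  (constrained at step 1)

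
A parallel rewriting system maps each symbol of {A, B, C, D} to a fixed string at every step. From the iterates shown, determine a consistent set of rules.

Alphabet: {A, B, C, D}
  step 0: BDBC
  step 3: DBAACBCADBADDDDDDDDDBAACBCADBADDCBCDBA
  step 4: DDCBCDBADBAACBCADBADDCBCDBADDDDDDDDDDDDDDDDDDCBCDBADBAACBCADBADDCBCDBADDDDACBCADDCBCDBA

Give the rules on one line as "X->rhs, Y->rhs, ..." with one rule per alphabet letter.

  step 3 ⇒ step 4: DBAACBCADBADDDDDDDDDBAACBCADBADDCBCDBA ⇒ DD·CBC·DBA·DBA·A·CBC·A·DBA·DD·CBC·DBA·DD·DD·DD·DD·DD·DD·DD·DD·DD·CBC·DBA·DBA·A·CBC·A·DBA·DD·CBC·DBA·DD·DD·A·CBC·A·DD·CBC·DBA
    A ↦ DBA
    B ↦ CBC
    C ↦ A
    D ↦ DD

A->DBA, B->CBC, C->A, D->DD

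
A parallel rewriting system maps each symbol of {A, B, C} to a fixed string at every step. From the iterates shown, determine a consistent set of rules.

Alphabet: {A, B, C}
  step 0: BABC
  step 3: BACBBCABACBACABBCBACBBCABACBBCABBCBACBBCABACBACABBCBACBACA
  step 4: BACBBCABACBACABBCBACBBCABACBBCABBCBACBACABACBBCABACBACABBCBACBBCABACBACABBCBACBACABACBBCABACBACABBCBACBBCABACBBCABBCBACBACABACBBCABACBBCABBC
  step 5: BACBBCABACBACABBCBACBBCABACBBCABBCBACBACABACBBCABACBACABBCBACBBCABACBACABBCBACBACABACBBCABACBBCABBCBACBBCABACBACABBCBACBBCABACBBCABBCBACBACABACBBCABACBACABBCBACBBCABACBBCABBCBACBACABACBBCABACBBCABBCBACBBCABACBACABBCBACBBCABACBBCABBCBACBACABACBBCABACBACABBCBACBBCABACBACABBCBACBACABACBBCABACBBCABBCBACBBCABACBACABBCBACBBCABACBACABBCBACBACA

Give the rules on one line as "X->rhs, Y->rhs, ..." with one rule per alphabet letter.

  step 4 ⇒ step 5: BACBBCABACBACABBCBACBBCABACBBCABBCBACBACABACBBCABACBACABBCBACBBCABACBACABBCBACBACABACBBCABACBACABBCBACBBCABACBBCABBCBACBACABACBBCABACBBCABBC ⇒ BAC·BBC·A·BAC·BAC·A·BBC·BAC·BBC·A·BAC·BBC·A·BBC·BAC·BAC·A·BAC·BBC·A·BAC·BAC·A·BBC·BAC·BBC·A·BAC·BAC·A·BBC·BAC·BAC·A·BAC·BBC·A·BAC·BBC·A·BBC·BAC·BBC·A·BAC·BAC·A·BBC·BAC·BBC·A·BAC·BBC·A·BBC·BAC·BAC·A·BAC·BBC·A·BAC·BAC·A·BBC·BAC·BBC·A·BAC·BBC·A·BBC·BAC·BAC·A·BAC·BBC·A·BAC·BBC·A·BBC·BAC·BBC·A·BAC·BAC·A·BBC·BAC·BBC·A·BAC·BBC·A·BBC·BAC·BAC·A·BAC·BBC·A·BAC·BAC·A·BBC·BAC·BBC·A·BAC·BAC·A·BBC·BAC·BAC·A·BAC·BBC·A·BAC·BBC·A·BBC·BAC·BBC·A·BAC·BAC·A·BBC·BAC·BBC·A·BAC·BAC·A·BBC·BAC·BAC·A
    A ↦ BBC
    B ↦ BAC
    C ↦ A

A->BBC, B->BAC, C->A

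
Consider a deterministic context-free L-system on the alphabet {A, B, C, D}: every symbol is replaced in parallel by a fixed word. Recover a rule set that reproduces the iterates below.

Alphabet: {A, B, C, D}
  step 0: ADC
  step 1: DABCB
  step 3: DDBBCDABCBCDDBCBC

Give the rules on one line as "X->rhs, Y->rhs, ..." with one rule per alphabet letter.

A->DA, B->DD, C->B, D->BC

  step 0 ⇒ step 1: ADC ⇒ DA·BC·B
    A ↦ DA
    C ↦ B
    D ↦ BC
    B ↦ DD  (constrained at step 1)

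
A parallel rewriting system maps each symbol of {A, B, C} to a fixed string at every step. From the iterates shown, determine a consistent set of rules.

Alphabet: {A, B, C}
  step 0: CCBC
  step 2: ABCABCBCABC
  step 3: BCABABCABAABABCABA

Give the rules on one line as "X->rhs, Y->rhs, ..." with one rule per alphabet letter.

A->BC, B->A, C->BA

  step 2 ⇒ step 3: ABCABCBCABC ⇒ BC·A·BA·BC·A·BA·A·BA·BC·A·BA
    A ↦ BC
    B ↦ A
    C ↦ BA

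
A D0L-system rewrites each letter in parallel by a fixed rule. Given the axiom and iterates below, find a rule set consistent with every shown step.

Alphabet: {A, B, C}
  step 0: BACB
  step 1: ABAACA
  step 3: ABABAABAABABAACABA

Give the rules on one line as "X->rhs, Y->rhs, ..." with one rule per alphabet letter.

A->BA, B->A, C->AC

  step 0 ⇒ step 1: BACB ⇒ A·BA·AC·A
    A ↦ BA
    B ↦ A
    C ↦ AC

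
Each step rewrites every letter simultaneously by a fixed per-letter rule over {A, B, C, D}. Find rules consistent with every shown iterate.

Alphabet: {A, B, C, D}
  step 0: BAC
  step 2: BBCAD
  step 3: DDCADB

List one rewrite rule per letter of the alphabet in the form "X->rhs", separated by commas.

A->D, B->D, C->CA, D->B

  step 2 ⇒ step 3: BBCAD ⇒ D·D·CA·D·B
    A ↦ D
    B ↦ D
    C ↦ CA
    D ↦ B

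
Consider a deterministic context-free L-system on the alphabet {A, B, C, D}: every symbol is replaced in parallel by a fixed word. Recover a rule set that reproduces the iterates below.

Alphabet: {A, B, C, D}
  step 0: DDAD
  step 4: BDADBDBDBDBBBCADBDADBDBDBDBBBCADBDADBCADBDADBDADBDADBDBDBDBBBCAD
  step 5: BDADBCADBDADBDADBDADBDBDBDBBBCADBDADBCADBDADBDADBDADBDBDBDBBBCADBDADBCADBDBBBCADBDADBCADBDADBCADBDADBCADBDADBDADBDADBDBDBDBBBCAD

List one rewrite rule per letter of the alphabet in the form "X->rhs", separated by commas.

  step 4 ⇒ step 5: BDADBDBDBDBBBCADBDADBDBDBDBBBCADBDADBCADBDADBDADBDADBDBDBDBBBCAD ⇒ BD·AD·BC·AD·BD·AD·BD·AD·BD·AD·BD·BD·BD·BB·BC·AD·BD·AD·BC·AD·BD·AD·BD·AD·BD·AD·BD·BD·BD·BB·BC·AD·BD·AD·BC·AD·BD·BB·BC·AD·BD·AD·BC·AD·BD·AD·BC·AD·BD·AD·BC·AD·BD·AD·BD·AD·BD·AD·BD·BD·BD·BB·BC·AD
    A ↦ BC
    B ↦ BD
    C ↦ BB
    D ↦ AD

A->BC, B->BD, C->BB, D->AD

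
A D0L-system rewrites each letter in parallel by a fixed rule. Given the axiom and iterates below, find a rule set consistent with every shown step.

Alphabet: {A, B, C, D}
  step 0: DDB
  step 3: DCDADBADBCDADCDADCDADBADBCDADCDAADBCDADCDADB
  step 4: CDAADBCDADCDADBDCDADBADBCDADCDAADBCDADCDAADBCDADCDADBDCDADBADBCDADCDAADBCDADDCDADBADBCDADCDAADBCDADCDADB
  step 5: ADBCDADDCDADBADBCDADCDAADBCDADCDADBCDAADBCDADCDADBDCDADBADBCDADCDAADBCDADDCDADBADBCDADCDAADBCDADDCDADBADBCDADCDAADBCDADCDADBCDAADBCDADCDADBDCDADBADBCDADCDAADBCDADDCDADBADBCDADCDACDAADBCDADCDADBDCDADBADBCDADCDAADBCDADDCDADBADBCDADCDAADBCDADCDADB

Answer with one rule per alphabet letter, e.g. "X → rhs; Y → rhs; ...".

  step 4 ⇒ step 5: CDAADBCDADCDADBDCDADBADBCDADCDAADBCDADCDAADBCDADCDADBDCDADBADBCDADCDAADBCDADDCDADBADBCDADCDAADBCDADCDADB ⇒ ADB·CDA·D·D·CDA·DB·ADB·CDA·D·CDA·ADB·CDA·D·CDA·DB·CDA·ADB·CDA·D·CDA·DB·D·CDA·DB·ADB·CDA·D·CDA·ADB·CDA·D·D·CDA·DB·ADB·CDA·D·CDA·ADB·CDA·D·D·CDA·DB·ADB·CDA·D·CDA·ADB·CDA·D·CDA·DB·CDA·ADB·CDA·D·CDA·DB·D·CDA·DB·ADB·CDA·D·CDA·ADB·CDA·D·D·CDA·DB·ADB·CDA·D·CDA·CDA·ADB·CDA·D·CDA·DB·D·CDA·DB·ADB·CDA·D·CDA·ADB·CDA·D·D·CDA·DB·ADB·CDA·D·CDA·ADB·CDA·D·CDA·DB
    A ↦ D
    B ↦ DB
    C ↦ ADB
    D ↦ CDA

A->D, B->DB, C->ADB, D->CDA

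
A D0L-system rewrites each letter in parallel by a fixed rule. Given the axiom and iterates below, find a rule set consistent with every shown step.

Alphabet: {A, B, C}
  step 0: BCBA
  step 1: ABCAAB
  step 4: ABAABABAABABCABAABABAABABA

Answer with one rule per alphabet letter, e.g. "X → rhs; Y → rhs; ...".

  step 0 ⇒ step 1: BCBA ⇒ A·BC·A·AB
    A ↦ AB
    B ↦ A
    C ↦ BC

A->AB, B->A, C->BC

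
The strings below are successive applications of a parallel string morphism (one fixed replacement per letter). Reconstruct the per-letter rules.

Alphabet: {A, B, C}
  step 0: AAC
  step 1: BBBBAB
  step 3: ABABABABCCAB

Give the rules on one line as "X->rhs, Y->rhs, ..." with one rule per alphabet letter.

A->BB, B->C, C->AB

  step 0 ⇒ step 1: AAC ⇒ BB·BB·AB
    A ↦ BB
    C ↦ AB
    B ↦ C  (constrained at step 1)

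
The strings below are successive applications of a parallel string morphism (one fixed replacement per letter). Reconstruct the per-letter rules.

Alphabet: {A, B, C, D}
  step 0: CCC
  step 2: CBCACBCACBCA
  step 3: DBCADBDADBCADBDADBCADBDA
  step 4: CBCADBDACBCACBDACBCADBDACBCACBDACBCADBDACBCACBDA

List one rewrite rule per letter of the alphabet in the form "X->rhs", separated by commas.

A->DA, B->CA, C->DB, D->CB

  step 3 ⇒ step 4: DBCADBDADBCADBDADBCADBDA ⇒ CB·CA·DB·DA·CB·CA·CB·DA·CB·CA·DB·DA·CB·CA·CB·DA·CB·CA·DB·DA·CB·CA·CB·DA
    A ↦ DA
    B ↦ CA
    C ↦ DB
    D ↦ CB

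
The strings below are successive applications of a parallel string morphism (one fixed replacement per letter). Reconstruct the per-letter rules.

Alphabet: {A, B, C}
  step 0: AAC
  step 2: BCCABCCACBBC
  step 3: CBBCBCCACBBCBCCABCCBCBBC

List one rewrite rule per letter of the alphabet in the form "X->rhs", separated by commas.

A->CA, B->CB, C->BC

  step 2 ⇒ step 3: BCCABCCACBBC ⇒ CB·BC·BC·CA·CB·BC·BC·CA·BC·CB·CB·BC
    A ↦ CA
    B ↦ CB
    C ↦ BC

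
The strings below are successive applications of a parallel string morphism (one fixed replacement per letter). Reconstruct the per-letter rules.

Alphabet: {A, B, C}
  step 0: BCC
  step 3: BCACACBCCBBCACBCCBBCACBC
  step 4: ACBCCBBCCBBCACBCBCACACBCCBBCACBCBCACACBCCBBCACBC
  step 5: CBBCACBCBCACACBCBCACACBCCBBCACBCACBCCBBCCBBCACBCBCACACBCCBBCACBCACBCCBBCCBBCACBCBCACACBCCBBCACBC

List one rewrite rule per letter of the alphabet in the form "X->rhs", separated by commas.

A->CB, B->AC, C->BC

  step 4 ⇒ step 5: ACBCCBBCCBBCACBCBCACACBCCBBCACBCBCACACBCCBBCACBC ⇒ CB·BC·AC·BC·BC·AC·AC·BC·BC·AC·AC·BC·CB·BC·AC·BC·AC·BC·CB·BC·CB·BC·AC·BC·BC·AC·AC·BC·CB·BC·AC·BC·AC·BC·CB·BC·CB·BC·AC·BC·BC·AC·AC·BC·CB·BC·AC·BC
    A ↦ CB
    B ↦ AC
    C ↦ BC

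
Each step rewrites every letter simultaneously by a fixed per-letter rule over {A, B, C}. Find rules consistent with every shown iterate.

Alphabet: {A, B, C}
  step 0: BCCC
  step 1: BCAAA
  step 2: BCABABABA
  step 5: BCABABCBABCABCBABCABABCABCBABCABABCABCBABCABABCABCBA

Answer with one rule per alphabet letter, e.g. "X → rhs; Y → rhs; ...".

A->BA, B->BC, C->A

  step 1 ⇒ step 2: BCAAA ⇒ BC·A·BA·BA·BA
    A ↦ BA
    B ↦ BC
    C ↦ A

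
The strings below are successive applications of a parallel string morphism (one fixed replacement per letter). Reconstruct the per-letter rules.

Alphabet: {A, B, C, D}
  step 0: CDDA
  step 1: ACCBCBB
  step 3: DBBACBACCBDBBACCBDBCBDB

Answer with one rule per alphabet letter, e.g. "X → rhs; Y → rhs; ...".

A->B, B->DB, C->AC, D->CB

  step 0 ⇒ step 1: CDDA ⇒ AC·CB·CB·B
    A ↦ B
    C ↦ AC
    D ↦ CB
    B ↦ DB  (constrained at step 1)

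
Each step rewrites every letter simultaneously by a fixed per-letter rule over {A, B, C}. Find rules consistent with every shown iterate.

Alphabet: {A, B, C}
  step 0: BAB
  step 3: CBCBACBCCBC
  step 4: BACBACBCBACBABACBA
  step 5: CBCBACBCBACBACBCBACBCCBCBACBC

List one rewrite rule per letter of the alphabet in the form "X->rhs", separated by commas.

A->BC, B->C, C->BA

  step 4 ⇒ step 5: BACBACBCBACBABACBA ⇒ C·BC·BA·C·BC·BA·C·BA·C·BC·BA·C·BC·C·BC·BA·C·BC
    A ↦ BC
    B ↦ C
    C ↦ BA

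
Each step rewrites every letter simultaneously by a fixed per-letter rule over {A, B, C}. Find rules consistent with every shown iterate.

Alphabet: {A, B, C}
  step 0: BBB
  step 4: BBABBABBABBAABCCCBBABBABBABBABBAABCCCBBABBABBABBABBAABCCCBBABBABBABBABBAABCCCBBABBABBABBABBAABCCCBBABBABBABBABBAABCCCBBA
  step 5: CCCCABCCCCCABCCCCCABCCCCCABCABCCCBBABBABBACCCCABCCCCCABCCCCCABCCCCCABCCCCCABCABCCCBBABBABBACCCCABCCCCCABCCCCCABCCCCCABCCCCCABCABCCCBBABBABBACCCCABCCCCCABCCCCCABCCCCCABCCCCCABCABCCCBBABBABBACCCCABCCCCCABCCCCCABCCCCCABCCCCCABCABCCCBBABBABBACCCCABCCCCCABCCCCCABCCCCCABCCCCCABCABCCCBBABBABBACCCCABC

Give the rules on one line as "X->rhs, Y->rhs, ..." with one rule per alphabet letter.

  step 4 ⇒ step 5: BBABBABBABBAABCCCBBABBABBABBABBAABCCCBBABBABBABBABBAABCCCBBABBABBABBABBAABCCCBBABBABBABBABBAABCCCBBABBABBABBABBAABCCCBBA ⇒ CC·CC·ABC·CC·CC·ABC·CC·CC·ABC·CC·CC·ABC·ABC·CC·BBA·BBA·BBA·CC·CC·ABC·CC·CC·ABC·CC·CC·ABC·CC·CC·ABC·CC·CC·ABC·ABC·CC·BBA·BBA·BBA·CC·CC·ABC·CC·CC·ABC·CC·CC·ABC·CC·CC·ABC·CC·CC·ABC·ABC·CC·BBA·BBA·BBA·CC·CC·ABC·CC·CC·ABC·CC·CC·ABC·CC·CC·ABC·CC·CC·ABC·ABC·CC·BBA·BBA·BBA·CC·CC·ABC·CC·CC·ABC·CC·CC·ABC·CC·CC·ABC·CC·CC·ABC·ABC·CC·BBA·BBA·BBA·CC·CC·ABC·CC·CC·ABC·CC·CC·ABC·CC·CC·ABC·CC·CC·ABC·ABC·CC·BBA·BBA·BBA·CC·CC·ABC
    A ↦ ABC
    B ↦ CC
    C ↦ BBA

A->ABC, B->CC, C->BBA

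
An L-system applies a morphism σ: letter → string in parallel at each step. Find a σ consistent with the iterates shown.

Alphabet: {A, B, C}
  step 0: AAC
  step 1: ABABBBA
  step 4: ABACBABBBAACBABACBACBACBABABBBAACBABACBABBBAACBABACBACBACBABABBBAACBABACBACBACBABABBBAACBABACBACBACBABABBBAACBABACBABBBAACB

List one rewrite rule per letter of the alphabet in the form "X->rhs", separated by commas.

  step 0 ⇒ step 1: AAC ⇒ AB·AB·BBA
    A ↦ AB
    C ↦ BBA
    B ↦ ACB  (constrained at step 1)

A->AB, B->ACB, C->BBA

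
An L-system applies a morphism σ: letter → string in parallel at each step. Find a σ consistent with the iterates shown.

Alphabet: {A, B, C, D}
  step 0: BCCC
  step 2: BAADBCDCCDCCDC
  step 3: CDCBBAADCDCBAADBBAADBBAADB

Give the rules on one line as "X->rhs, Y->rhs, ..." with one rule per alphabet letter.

A->B, B->CDC, C->B, D->AAD

  step 2 ⇒ step 3: BAADBCDCCDCCDC ⇒ CDC·B·B·AAD·CDC·B·AAD·B·B·AAD·B·B·AAD·B
    A ↦ B
    B ↦ CDC
    C ↦ B
    D ↦ AAD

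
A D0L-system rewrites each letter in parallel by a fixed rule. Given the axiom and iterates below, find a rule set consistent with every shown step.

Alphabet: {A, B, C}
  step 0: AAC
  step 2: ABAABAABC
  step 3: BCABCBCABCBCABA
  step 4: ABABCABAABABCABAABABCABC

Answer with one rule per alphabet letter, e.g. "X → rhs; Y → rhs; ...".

A->BC, B->A, C->BA

  step 3 ⇒ step 4: BCABCBCABCBCABA ⇒ A·BA·BC·A·BA·A·BA·BC·A·BA·A·BA·BC·A·BC
    A ↦ BC
    B ↦ A
    C ↦ BA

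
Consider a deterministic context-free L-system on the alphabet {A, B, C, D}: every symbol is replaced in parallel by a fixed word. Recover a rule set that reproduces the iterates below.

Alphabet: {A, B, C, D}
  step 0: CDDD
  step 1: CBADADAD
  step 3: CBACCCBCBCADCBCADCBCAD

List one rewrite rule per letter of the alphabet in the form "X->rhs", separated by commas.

A->C, B->AC, C->CB, D->AD

  step 0 ⇒ step 1: CDDD ⇒ CB·AD·AD·AD
    C ↦ CB
    D ↦ AD
    A ↦ C  (constrained at step 1)
    B ↦ AC  (constrained at step 1)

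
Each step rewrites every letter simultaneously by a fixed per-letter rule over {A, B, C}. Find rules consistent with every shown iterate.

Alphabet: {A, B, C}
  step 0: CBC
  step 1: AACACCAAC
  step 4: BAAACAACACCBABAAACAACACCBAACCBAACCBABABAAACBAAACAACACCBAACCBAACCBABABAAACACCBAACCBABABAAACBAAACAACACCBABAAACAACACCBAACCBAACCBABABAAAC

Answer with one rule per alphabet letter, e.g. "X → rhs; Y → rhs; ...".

  step 0 ⇒ step 1: CBC ⇒ AAC·ACC·AAC
    B ↦ ACC
    C ↦ AAC
    A ↦ BA  (constrained at step 1)

A->BA, B->ACC, C->AAC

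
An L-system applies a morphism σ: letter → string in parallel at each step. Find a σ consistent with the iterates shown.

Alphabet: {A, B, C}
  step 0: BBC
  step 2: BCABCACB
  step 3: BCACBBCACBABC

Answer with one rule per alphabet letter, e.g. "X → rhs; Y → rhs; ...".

A->CB, B->BC, C->A

  step 2 ⇒ step 3: BCABCACB ⇒ BC·A·CB·BC·A·CB·A·BC
    A ↦ CB
    B ↦ BC
    C ↦ A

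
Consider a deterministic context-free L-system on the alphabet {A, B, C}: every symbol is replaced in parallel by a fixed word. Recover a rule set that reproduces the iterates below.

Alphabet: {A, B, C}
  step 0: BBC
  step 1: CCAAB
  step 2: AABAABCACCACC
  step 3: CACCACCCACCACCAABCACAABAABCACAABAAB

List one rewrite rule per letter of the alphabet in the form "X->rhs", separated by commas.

  step 2 ⇒ step 3: AABAABCACCACC ⇒ CAC·CAC·C·CAC·CAC·C·AAB·CAC·AAB·AAB·CAC·AAB·AAB
    A ↦ CAC
    B ↦ C
    C ↦ AAB

A->CAC, B->C, C->AAB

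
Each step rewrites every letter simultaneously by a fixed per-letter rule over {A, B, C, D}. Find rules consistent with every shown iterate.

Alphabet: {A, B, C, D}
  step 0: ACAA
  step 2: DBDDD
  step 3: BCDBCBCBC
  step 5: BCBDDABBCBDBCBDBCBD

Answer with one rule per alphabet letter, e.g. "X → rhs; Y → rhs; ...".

A->B, B->D, C->AB, D->BC

  step 2 ⇒ step 3: DBDDD ⇒ BC·D·BC·BC·BC
    B ↦ D
    D ↦ BC
    A ↦ B  (constrained at step 0)
    C ↦ AB  (constrained at step 0)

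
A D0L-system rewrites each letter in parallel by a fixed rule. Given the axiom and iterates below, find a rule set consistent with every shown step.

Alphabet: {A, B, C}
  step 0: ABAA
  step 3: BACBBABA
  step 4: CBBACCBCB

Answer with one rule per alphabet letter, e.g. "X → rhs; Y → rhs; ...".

A->B, B->C, C->BA

  step 3 ⇒ step 4: BACBBABA ⇒ C·B·BA·C·C·B·C·B
    A ↦ B
    B ↦ C
    C ↦ BA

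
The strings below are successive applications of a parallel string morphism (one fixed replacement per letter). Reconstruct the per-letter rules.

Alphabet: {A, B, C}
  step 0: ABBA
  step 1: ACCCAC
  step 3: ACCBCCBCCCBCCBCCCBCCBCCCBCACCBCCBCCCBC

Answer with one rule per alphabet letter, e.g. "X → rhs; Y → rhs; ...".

  step 0 ⇒ step 1: ABBA ⇒ AC·C·C·AC
    A ↦ AC
    B ↦ C
    C ↦ CBC  (constrained at step 1)

A->AC, B->C, C->CBC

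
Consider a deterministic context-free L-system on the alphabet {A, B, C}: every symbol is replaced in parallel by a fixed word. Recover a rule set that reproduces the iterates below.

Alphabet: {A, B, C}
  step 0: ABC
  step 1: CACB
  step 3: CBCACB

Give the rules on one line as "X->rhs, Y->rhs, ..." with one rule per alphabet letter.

  step 0 ⇒ step 1: ABC ⇒ CA·C·B
    A ↦ CA
    B ↦ C
    C ↦ B

A->CA, B->C, C->B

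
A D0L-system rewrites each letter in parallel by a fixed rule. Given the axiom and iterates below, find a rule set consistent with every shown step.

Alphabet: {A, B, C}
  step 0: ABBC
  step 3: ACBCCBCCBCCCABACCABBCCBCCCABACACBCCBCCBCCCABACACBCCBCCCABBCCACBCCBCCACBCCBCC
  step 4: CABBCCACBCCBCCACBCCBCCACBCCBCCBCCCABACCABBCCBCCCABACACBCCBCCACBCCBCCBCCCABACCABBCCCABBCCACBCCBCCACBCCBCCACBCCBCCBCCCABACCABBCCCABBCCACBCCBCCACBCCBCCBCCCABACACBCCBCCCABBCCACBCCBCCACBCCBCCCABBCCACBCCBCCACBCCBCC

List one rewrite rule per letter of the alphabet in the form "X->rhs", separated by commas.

  step 3 ⇒ step 4: ACBCCBCCBCCCABACCABBCCBCCCABACACBCCBCCBCCCABACACBCCBCCCABBCCACBCCBCCACBCCBCC ⇒ CAB·BCC·AC·BCC·BCC·AC·BCC·BCC·AC·BCC·BCC·BCC·CAB·AC·CAB·BCC·BCC·CAB·AC·AC·BCC·BCC·AC·BCC·BCC·BCC·CAB·AC·CAB·BCC·CAB·BCC·AC·BCC·BCC·AC·BCC·BCC·AC·BCC·BCC·BCC·CAB·AC·CAB·BCC·CAB·BCC·AC·BCC·BCC·AC·BCC·BCC·BCC·CAB·AC·AC·BCC·BCC·CAB·BCC·AC·BCC·BCC·AC·BCC·BCC·CAB·BCC·AC·BCC·BCC·AC·BCC·BCC
    A ↦ CAB
    B ↦ AC
    C ↦ BCC

A->CAB, B->AC, C->BCC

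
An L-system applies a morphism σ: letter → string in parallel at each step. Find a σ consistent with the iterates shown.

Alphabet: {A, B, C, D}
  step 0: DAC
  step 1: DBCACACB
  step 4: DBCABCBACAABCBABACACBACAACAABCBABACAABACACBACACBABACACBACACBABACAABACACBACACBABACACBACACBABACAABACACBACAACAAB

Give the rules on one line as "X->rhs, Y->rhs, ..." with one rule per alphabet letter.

A->ACA, B->AB, C->CB, D->DBC

  step 0 ⇒ step 1: DAC ⇒ DBC·ACA·CB
    A ↦ ACA
    C ↦ CB
    D ↦ DBC
    B ↦ AB  (constrained at step 1)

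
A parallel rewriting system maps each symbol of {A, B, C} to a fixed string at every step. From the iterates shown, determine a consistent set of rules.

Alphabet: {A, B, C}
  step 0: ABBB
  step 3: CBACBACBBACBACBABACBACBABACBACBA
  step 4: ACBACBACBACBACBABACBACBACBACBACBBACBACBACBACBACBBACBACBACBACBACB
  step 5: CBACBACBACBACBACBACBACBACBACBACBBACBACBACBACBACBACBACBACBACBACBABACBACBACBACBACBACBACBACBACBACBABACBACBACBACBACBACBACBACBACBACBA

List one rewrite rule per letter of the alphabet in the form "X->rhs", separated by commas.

  step 4 ⇒ step 5: ACBACBACBACBACBABACBACBACBACBACBBACBACBACBACBACBBACBACBACBACBACB ⇒ CB·AC·BA·CB·AC·BA·CB·AC·BA·CB·AC·BA·CB·AC·BA·CB·BA·CB·AC·BA·CB·AC·BA·CB·AC·BA·CB·AC·BA·CB·AC·BA·BA·CB·AC·BA·CB·AC·BA·CB·AC·BA·CB·AC·BA·CB·AC·BA·BA·CB·AC·BA·CB·AC·BA·CB·AC·BA·CB·AC·BA·CB·AC·BA
    A ↦ CB
    B ↦ BA
    C ↦ AC

A->CB, B->BA, C->AC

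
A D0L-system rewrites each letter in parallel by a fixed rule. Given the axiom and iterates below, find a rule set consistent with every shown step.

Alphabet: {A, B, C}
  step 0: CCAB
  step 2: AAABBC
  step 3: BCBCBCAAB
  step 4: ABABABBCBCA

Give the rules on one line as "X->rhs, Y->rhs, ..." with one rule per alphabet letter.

A->BC, B->A, C->B

  step 3 ⇒ step 4: BCBCBCAAB ⇒ A·B·A·B·A·B·BC·BC·A
    A ↦ BC
    B ↦ A
    C ↦ B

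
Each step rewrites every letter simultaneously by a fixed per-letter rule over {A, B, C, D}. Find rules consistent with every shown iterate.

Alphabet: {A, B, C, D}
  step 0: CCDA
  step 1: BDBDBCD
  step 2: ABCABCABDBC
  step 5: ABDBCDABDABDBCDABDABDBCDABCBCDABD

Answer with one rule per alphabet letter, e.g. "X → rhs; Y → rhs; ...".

  step 1 ⇒ step 2: BDBDBCD ⇒ A·BC·A·BC·A·BD·BC
    B ↦ A
    C ↦ BD
    D ↦ BC
  step 0 ⇒ step 1: CCDA ⇒ BD·BD·BC·D
    A ↦ D

A->D, B->A, C->BD, D->BC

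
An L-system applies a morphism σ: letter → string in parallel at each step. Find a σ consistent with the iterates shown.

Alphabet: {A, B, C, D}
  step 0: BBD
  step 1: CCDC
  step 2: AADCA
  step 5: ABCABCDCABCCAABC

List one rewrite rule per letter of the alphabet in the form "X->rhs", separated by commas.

  step 1 ⇒ step 2: CCDC ⇒ A·A·DC·A
    C ↦ A
    D ↦ DC
    A ↦ BC  (constrained at step 2)
  step 0 ⇒ step 1: BBD ⇒ C·C·DC
    B ↦ C

A->BC, B->C, C->A, D->DC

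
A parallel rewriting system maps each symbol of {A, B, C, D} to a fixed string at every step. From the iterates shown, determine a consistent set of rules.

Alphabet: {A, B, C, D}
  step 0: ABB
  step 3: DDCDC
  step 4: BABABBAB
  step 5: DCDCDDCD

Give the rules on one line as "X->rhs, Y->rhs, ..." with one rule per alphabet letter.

A->C, B->D, C->B, D->BA

  step 4 ⇒ step 5: BABABBAB ⇒ D·C·D·C·D·D·C·D
    A ↦ C
    B ↦ D
  step 3 ⇒ step 4: DDCDC ⇒ BA·BA·B·BA·B
    C ↦ B
  step 3 ⇒ step 4: DDCDC ⇒ BA·BA·B·BA·B
    D ↦ BA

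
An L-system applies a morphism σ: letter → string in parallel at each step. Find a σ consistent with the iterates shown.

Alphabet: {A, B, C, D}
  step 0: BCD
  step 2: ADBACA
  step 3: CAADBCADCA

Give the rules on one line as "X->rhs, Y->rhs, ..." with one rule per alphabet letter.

A->CA, B->DB, C->D, D->A

  step 2 ⇒ step 3: ADBACA ⇒ CA·A·DB·CA·D·CA
    A ↦ CA
    B ↦ DB
    C ↦ D
    D ↦ A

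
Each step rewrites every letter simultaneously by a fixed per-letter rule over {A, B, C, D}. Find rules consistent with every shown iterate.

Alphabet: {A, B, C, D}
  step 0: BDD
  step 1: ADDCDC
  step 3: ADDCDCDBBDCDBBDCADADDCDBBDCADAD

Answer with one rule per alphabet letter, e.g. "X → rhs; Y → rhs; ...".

  step 0 ⇒ step 1: BDD ⇒ AD·DC·DC
    B ↦ AD
    D ↦ DC
    A ↦ BD  (constrained at step 1)
    C ↦ DBB  (constrained at step 1)

A->BD, B->AD, C->DBB, D->DC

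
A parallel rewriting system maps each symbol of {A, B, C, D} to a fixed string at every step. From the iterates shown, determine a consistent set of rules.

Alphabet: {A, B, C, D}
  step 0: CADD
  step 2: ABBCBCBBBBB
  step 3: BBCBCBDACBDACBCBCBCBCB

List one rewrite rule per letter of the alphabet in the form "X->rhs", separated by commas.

  step 2 ⇒ step 3: ABBCBCBBBBB ⇒ BB·CB·CB·DA·CB·DA·CB·CB·CB·CB·CB
    A ↦ BB
    B ↦ CB
    C ↦ DA
    D ↦ A  (constrained at step 0)

A->BB, B->CB, C->DA, D->A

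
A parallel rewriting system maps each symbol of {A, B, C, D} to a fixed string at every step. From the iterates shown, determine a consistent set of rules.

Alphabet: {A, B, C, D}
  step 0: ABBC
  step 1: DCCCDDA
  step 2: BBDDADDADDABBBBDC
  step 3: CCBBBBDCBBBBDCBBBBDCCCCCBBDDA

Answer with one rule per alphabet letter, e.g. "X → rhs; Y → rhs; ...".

  step 2 ⇒ step 3: BBDDADDADDABBBBDC ⇒ C·C·BB·BB·DC·BB·BB·DC·BB·BB·DC·C·C·C·C·BB·DDA
    A ↦ DC
    B ↦ C
    C ↦ DDA
    D ↦ BB

A->DC, B->C, C->DDA, D->BB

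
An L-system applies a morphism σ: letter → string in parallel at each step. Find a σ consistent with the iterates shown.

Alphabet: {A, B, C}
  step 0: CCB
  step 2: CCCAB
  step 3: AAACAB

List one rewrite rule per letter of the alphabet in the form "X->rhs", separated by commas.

A->C, B->AB, C->A

  step 2 ⇒ step 3: CCCAB ⇒ A·A·A·C·AB
    A ↦ C
    B ↦ AB
    C ↦ A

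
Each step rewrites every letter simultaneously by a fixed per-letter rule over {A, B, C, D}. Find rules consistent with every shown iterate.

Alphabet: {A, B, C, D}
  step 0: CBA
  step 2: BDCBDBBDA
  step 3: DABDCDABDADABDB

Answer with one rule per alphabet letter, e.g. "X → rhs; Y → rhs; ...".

  step 2 ⇒ step 3: BDCBDBBDA ⇒ DA·B·DC·DA·B·DA·DA·B·DB
    A ↦ DB
    B ↦ DA
    C ↦ DC
    D ↦ B

A->DB, B->DA, C->DC, D->B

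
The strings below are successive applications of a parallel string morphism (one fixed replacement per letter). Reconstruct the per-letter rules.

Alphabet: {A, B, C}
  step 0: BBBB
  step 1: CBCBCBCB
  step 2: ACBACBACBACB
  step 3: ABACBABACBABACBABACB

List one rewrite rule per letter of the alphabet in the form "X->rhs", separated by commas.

  step 2 ⇒ step 3: ACBACBACBACB ⇒ AB·A·CB·AB·A·CB·AB·A·CB·AB·A·CB
    A ↦ AB
    B ↦ CB
    C ↦ A

A->AB, B->CB, C->A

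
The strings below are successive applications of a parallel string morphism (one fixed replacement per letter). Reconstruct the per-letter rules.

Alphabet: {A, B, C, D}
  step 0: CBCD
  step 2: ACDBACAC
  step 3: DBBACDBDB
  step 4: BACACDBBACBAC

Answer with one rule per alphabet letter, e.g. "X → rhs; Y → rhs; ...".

A->D, B->AC, C->B, D->B

  step 3 ⇒ step 4: DBBACDBDB ⇒ B·AC·AC·D·B·B·AC·B·AC
    A ↦ D
    B ↦ AC
    C ↦ B
    D ↦ B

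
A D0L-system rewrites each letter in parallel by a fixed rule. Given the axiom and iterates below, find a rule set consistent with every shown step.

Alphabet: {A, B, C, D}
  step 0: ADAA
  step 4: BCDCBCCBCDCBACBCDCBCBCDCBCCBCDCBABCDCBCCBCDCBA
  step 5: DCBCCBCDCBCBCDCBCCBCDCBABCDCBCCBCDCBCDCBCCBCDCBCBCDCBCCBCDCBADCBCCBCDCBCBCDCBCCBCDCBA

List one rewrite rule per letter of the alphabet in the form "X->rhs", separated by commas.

A->BA, B->DC, C->BC, D->C

  step 4 ⇒ step 5: BCDCBCCBCDCBACBCDCBCBCDCBCCBCDCBABCDCBCCBCDCBA ⇒ DC·BC·C·BC·DC·BC·BC·DC·BC·C·BC·DC·BA·BC·DC·BC·C·BC·DC·BC·DC·BC·C·BC·DC·BC·BC·DC·BC·C·BC·DC·BA·DC·BC·C·BC·DC·BC·BC·DC·BC·C·BC·DC·BA
    A ↦ BA
    B ↦ DC
    C ↦ BC
    D ↦ C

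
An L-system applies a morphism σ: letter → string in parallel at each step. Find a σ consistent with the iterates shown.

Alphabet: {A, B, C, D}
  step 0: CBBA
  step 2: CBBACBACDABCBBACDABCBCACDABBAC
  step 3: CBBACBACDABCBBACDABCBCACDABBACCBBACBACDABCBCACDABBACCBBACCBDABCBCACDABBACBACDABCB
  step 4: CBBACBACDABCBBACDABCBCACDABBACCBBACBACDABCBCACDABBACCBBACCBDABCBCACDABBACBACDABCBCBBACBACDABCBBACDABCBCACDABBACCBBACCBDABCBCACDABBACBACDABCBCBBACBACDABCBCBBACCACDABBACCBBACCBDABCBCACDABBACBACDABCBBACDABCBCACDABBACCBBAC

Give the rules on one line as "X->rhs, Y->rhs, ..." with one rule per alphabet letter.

A->DAB, B->BAC, C->CB, D->CAC

  step 3 ⇒ step 4: CBBACBACDABCBBACDABCBCACDABBACCBBACBACDABCBCACDABBACCBBACCBDABCBCACDABBACBACDABCB ⇒ CB·BAC·BAC·DAB·CB·BAC·DAB·CB·CAC·DAB·BAC·CB·BAC·BAC·DAB·CB·CAC·DAB·BAC·CB·BAC·CB·DAB·CB·CAC·DAB·BAC·BAC·DAB·CB·CB·BAC·BAC·DAB·CB·BAC·DAB·CB·CAC·DAB·BAC·CB·BAC·CB·DAB·CB·CAC·DAB·BAC·BAC·DAB·CB·CB·BAC·BAC·DAB·CB·CB·BAC·CAC·DAB·BAC·CB·BAC·CB·DAB·CB·CAC·DAB·BAC·BAC·DAB·CB·BAC·DAB·CB·CAC·DAB·BAC·CB·BAC
    A ↦ DAB
    B ↦ BAC
    C ↦ CB
    D ↦ CAC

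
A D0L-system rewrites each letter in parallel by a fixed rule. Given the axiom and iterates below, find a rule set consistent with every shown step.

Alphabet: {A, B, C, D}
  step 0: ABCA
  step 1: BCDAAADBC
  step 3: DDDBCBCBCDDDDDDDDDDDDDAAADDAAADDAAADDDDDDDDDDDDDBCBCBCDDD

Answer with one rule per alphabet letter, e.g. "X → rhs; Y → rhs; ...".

  step 0 ⇒ step 1: ABCA ⇒ BC·DA·AAD·BC
    A ↦ BC
    B ↦ DA
    C ↦ AAD
    D ↦ DDD  (constrained at step 1)

A->BC, B->DA, C->AAD, D->DDD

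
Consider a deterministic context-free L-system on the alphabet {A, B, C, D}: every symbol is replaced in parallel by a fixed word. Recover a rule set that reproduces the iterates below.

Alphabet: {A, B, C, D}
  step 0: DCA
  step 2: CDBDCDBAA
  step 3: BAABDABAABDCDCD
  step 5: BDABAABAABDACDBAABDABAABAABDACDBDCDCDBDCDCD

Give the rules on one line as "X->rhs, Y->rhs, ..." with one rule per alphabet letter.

  step 2 ⇒ step 3: CDBDCDBAA ⇒ BA·A·BD·A·BA·A·BD·CD·CD
    A ↦ CD
    B ↦ BD
    C ↦ BA
    D ↦ A

A->CD, B->BD, C->BA, D->A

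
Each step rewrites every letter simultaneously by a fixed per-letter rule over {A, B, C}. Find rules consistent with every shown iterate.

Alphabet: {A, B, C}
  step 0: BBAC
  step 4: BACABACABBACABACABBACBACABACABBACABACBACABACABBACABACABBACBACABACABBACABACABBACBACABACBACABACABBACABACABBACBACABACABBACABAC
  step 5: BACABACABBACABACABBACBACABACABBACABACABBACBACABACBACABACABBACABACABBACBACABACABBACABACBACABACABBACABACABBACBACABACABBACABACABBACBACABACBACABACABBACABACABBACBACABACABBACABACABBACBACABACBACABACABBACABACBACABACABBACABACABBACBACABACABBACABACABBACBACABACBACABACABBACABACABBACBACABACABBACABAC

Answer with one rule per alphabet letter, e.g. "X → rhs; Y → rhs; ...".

  step 4 ⇒ step 5: BACABACABBACABACABBACBACABACABBACABACBACABACABBACABACABBACBACABACABBACABACABBACBACABACBACABACABBACABACABBACBACABACABBACABAC ⇒ BAC·AB·AC·AB·BAC·AB·AC·AB·BAC·BAC·AB·AC·AB·BAC·AB·AC·AB·BAC·BAC·AB·AC·BAC·AB·AC·AB·BAC·AB·AC·AB·BAC·BAC·AB·AC·AB·BAC·AB·AC·BAC·AB·AC·AB·BAC·AB·AC·AB·BAC·BAC·AB·AC·AB·BAC·AB·AC·AB·BAC·BAC·AB·AC·BAC·AB·AC·AB·BAC·AB·AC·AB·BAC·BAC·AB·AC·AB·BAC·AB·AC·AB·BAC·BAC·AB·AC·BAC·AB·AC·AB·BAC·AB·AC·BAC·AB·AC·AB·BAC·AB·AC·AB·BAC·BAC·AB·AC·AB·BAC·AB·AC·AB·BAC·BAC·AB·AC·BAC·AB·AC·AB·BAC·AB·AC·AB·BAC·BAC·AB·AC·AB·BAC·AB·AC
    A ↦ AB
    B ↦ BAC
    C ↦ AC

A->AB, B->BAC, C->AC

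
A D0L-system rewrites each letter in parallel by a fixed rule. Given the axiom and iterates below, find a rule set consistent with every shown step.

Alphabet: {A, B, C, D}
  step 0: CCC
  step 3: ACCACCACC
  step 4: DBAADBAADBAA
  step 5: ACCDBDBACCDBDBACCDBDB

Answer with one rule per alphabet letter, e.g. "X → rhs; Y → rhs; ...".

A->DB, B->C, C->A, D->AC

  step 4 ⇒ step 5: DBAADBAADBAA ⇒ AC·C·DB·DB·AC·C·DB·DB·AC·C·DB·DB
    A ↦ DB
    B ↦ C
    D ↦ AC
  step 3 ⇒ step 4: ACCACCACC ⇒ DB·A·A·DB·A·A·DB·A·A
    C ↦ A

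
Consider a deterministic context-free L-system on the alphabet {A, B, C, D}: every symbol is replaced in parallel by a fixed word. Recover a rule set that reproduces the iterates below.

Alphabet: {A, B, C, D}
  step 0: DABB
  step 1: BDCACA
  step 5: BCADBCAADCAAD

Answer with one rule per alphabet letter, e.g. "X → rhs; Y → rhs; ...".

  step 0 ⇒ step 1: DABB ⇒ B·D·CA·CA
    A ↦ D
    B ↦ CA
    D ↦ B
    C ↦ A  (constrained at step 1)

A->D, B->CA, C->A, D->B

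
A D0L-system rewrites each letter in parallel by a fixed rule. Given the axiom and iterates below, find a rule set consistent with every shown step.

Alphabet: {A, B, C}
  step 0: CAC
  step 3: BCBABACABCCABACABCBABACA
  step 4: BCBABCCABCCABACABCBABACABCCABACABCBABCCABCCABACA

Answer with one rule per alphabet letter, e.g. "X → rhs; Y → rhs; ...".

  step 3 ⇒ step 4: BCBABACABCCABACABCBABACA ⇒ BC·BA·BC·CA·BC·CA·BA·CA·BC·BA·BA·CA·BC·CA·BA·CA·BC·BA·BC·CA·BC·CA·BA·CA
    A ↦ CA
    B ↦ BC
    C ↦ BA

A->CA, B->BC, C->BA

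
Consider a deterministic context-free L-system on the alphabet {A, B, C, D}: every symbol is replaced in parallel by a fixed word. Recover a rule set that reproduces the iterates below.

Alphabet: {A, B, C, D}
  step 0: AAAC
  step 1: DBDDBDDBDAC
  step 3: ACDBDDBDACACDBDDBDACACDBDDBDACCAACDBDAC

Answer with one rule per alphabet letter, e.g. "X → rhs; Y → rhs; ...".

A->DBD, B->AA, C->AC, D->C

  step 0 ⇒ step 1: AAAC ⇒ DBD·DBD·DBD·AC
    A ↦ DBD
    C ↦ AC
    B ↦ AA  (constrained at step 1)
    D ↦ C  (constrained at step 1)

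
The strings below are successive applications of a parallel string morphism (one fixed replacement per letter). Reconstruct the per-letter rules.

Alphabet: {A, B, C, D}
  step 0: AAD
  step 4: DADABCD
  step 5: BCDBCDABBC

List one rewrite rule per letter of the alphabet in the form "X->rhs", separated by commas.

A->D, B->A, C->B, D->BC

  step 4 ⇒ step 5: DADABCD ⇒ BC·D·BC·D·A·B·BC
    A ↦ D
    B ↦ A
    C ↦ B
    D ↦ BC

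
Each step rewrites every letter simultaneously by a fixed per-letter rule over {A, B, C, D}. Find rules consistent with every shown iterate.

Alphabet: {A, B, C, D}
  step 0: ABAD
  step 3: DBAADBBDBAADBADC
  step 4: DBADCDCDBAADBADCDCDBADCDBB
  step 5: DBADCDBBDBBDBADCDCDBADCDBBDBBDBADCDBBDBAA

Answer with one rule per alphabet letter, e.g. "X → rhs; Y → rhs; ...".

  step 4 ⇒ step 5: DBADCDCDBAADBADCDCDBADCDBB ⇒ DB·A·DC·DB·B·DB·B·DB·A·DC·DC·DB·A·DC·DB·B·DB·B·DB·A·DC·DB·B·DB·A·A
    A ↦ DC
    B ↦ A
    C ↦ B
    D ↦ DB

A->DC, B->A, C->B, D->DB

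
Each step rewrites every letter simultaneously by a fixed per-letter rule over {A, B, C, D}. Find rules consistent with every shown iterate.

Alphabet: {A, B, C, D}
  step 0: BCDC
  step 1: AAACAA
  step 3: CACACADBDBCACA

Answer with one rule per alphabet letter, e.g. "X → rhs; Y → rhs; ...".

A->DB, B->A, C->AA, D->C

  step 0 ⇒ step 1: BCDC ⇒ A·AA·C·AA
    B ↦ A
    C ↦ AA
    D ↦ C
    A ↦ DB  (constrained at step 1)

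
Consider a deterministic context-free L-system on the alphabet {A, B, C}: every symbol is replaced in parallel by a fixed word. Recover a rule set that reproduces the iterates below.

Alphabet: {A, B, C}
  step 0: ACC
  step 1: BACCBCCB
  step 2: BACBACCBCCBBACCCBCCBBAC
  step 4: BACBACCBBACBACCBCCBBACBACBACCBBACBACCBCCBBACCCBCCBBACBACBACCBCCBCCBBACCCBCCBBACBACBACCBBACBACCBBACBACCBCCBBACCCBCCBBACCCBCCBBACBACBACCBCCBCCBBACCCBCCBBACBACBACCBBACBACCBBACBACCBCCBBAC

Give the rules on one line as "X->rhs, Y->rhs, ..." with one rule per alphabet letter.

A->BA, B->BAC, C->CCB

  step 1 ⇒ step 2: BACCBCCB ⇒ BAC·BA·CCB·CCB·BAC·CCB·CCB·BAC
    A ↦ BA
    B ↦ BAC
    C ↦ CCB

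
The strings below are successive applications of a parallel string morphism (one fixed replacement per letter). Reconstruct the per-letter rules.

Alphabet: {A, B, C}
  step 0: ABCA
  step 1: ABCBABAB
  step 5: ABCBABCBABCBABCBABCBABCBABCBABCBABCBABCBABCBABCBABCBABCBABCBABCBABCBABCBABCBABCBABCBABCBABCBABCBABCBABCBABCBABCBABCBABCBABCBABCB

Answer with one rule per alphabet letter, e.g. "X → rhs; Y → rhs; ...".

  step 0 ⇒ step 1: ABCA ⇒ AB·CB·AB·AB
    A ↦ AB
    B ↦ CB
    C ↦ AB

A->AB, B->CB, C->AB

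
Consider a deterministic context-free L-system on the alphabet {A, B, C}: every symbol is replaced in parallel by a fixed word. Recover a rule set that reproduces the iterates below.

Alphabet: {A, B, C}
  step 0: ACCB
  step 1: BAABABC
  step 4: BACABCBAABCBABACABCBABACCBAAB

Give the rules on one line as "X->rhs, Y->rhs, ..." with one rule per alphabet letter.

A->BA, B->C, C->AB

  step 0 ⇒ step 1: ACCB ⇒ BA·AB·AB·C
    A ↦ BA
    B ↦ C
    C ↦ AB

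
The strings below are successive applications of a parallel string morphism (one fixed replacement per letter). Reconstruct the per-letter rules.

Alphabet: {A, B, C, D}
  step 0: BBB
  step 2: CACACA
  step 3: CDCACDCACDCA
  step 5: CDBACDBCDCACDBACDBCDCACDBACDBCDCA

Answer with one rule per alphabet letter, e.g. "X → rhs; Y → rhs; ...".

  step 2 ⇒ step 3: CACACA ⇒ CD·CA·CD·CA·CD·CA
    A ↦ CA
    C ↦ CD
    B ↦ A  (constrained at step 0)
    D ↦ B  (constrained at step 3)

A->CA, B->A, C->CD, D->B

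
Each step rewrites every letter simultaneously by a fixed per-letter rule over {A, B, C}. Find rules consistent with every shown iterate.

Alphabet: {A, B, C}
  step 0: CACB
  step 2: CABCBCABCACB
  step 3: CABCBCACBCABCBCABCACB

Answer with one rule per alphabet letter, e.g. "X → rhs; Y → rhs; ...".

  step 2 ⇒ step 3: CABCBCABCACB ⇒ CA·B·CB·CA·CB·CA·B·CB·CA·B·CA·CB
    A ↦ B
    B ↦ CB
    C ↦ CA

A->B, B->CB, C->CA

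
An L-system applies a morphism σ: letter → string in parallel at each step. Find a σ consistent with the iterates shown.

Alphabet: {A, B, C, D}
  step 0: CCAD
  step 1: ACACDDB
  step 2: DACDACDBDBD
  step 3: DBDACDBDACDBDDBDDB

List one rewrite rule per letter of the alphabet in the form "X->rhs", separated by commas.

A->D, B->D, C->AC, D->DB

  step 2 ⇒ step 3: DACDACDBDBD ⇒ DB·D·AC·DB·D·AC·DB·D·DB·D·DB
    A ↦ D
    B ↦ D
    C ↦ AC
    D ↦ DB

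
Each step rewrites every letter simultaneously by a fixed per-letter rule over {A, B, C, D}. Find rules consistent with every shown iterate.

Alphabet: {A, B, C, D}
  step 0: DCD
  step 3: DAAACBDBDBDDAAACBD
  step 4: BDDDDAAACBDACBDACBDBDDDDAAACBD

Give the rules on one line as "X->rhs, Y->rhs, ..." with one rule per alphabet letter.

  step 3 ⇒ step 4: DAAACBDBDBDDAAACBD ⇒ BD·D·D·D·AA·AC·BD·AC·BD·AC·BD·BD·D·D·D·AA·AC·BD
    A ↦ D
    B ↦ AC
    C ↦ AA
    D ↦ BD

A->D, B->AC, C->AA, D->BD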